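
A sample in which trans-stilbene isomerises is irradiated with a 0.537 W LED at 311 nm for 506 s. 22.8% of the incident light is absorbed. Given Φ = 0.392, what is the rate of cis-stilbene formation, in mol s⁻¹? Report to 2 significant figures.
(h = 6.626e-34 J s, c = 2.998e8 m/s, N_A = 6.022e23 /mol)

Photon energy at 311 nm: hc/λ = (6.626e-34)(2.998e8)/(311e-9) = 6.387e-19 J.
Energy delivered: (0.537 W)(506 s) = 271.7 J.
Photons incident: 271.7 / 6.387e-19 = 4.254e20, i.e. 4.254e20/6.022e23 = 7.064e-4 mol.
Photons absorbed: 0.228 × 7.064e-4 = 1.611e-4 mol.
Product formed: 0.392 × 1.611e-4 = 6.315e-5 mol.
Rate: 6.315e-5 / 506 s = 1.2e-7 mol s⁻¹.

1.2e-7 mol s⁻¹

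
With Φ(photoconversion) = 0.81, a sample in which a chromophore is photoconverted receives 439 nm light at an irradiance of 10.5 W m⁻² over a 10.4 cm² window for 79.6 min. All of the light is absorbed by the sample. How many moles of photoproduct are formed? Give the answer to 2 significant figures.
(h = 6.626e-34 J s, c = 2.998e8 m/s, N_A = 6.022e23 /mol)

1.6e-4 mol

Photon energy at 439 nm: hc/λ = (6.626e-34)(2.998e8)/(439e-9) = 4.525e-19 J.
Energy delivered: (10.5 W m⁻²)(10.4e-4 m²)(4776 s) = 52.15 J.
Photons incident: 52.15 / 4.525e-19 = 1.152e20, i.e. 1.152e20/6.022e23 = 1.913e-4 mol.
Product: Φ × n_abs = 0.81 × 1.913e-4 = 1.550e-4 mol.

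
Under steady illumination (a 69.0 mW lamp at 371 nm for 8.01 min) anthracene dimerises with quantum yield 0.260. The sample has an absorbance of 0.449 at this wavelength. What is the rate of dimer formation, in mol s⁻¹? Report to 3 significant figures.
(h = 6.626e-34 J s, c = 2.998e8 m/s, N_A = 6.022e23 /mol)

Photon energy at 371 nm: hc/λ = (6.626e-34)(2.998e8)/(371e-9) = 5.354e-19 J.
Energy delivered: (69.0 mW)(480.6 s) = 33.16 J.
Photons incident: 33.16 / 5.354e-19 = 6.194e19, i.e. 6.194e19/6.022e23 = 1.029e-4 mol.
Fraction absorbed: 1 − 10^(−0.449) = 0.6444.
Photons absorbed: 0.6444 × 1.029e-4 = 6.631e-5 mol.
Product formed: 0.260 × 6.631e-5 = 1.724e-5 mol.
Rate: 1.724e-5 / 480.6 s = 3.59e-8 mol s⁻¹.

3.59e-8 mol s⁻¹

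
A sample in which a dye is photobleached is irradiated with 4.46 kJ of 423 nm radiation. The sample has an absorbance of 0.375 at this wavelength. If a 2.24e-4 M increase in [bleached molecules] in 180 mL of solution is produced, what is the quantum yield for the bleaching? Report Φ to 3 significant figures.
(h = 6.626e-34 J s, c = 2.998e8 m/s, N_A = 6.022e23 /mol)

Φ = 0.00442

Product: (2.24e-4 M)(0.18 L) = 4.032e-5 mol.
Photon energy at 423 nm: hc/λ = (6.626e-34)(2.998e8)/(423e-9) = 4.696e-19 J.
Incident energy: 4.46 kJ = 4460 J.
Photons incident: 4460 / 4.696e-19 = 9.497e21, i.e. 9.497e21/6.022e23 = 0.01577 mol.
Fraction absorbed: 1 − 10^(−0.375) = 0.5783.
Photons absorbed: 0.5783 × 0.01577 = 0.009120 mol.
Φ = 4.032e-5 mol / 0.009120 mol photons = 0.00442.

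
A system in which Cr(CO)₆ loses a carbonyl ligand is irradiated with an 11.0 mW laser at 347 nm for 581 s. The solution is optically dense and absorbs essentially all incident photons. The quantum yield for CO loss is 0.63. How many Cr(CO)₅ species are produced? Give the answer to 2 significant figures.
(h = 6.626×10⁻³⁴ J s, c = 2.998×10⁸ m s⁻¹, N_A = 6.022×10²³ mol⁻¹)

7.0×10¹⁸ species

Photon energy at 347 nm: hc/λ = (6.626×10⁻³⁴)(2.998×10⁸)/(347×10⁻⁹) = 5.725×10⁻¹⁹ J.
Energy delivered: (11.0 mW)(581 s) = 6.391 J.
Photons incident: 6.391 / 5.725×10⁻¹⁹ = 1.116×10¹⁹, i.e. 1.116×10¹⁹/6.022×10²³ = 1.853×10⁻⁵ mol.
Product: Φ × n_abs = 0.63 × 1.853×10⁻⁵ = 1.167×10⁻⁵ mol.
As a count: 1.167×10⁻⁵ × 6.022×10²³ = 7.0×10¹⁸.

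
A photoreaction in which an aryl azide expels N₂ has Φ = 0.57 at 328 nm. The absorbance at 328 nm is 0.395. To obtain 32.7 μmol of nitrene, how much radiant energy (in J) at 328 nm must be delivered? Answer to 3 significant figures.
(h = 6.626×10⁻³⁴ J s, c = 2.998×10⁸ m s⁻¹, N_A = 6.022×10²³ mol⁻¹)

35.0 J

Product: 32.7 μmol = 3.27×10⁻⁵ mol.
Photons that must be absorbed: 3.27×10⁻⁵ / 0.57 = 5.737×10⁻⁵ mol.
Fraction absorbed: 1 − 10^(−0.395) = 0.5973.
Incident photons needed: 5.737×10⁻⁵ / 0.5973 = 9.605×10⁻⁵ mol.
Photon energy: hc/λ = 6.056×10⁻¹⁹ J; per mole, 3.647×10⁵ J mol⁻¹.
Energy required: 9.605×10⁻⁵ × 3.647×10⁵ = 35.0 J.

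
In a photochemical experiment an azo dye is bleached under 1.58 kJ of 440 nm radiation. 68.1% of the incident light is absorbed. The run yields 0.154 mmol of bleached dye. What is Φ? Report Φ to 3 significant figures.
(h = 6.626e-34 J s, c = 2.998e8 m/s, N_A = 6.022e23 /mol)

Product: 0.154 mmol = 1.54e-4 mol.
Photon energy at 440 nm: hc/λ = (6.626e-34)(2.998e8)/(440e-9) = 4.515e-19 J.
Incident energy: 1.58 kJ = 1580 J.
Photons incident: 1580 / 4.515e-19 = 3.499e21, i.e. 3.499e21/6.022e23 = 0.005810 mol.
Photons absorbed: 0.681 × 0.005810 = 0.003957 mol.
Φ = 1.54e-4 mol / 0.003957 mol photons = 0.0389.

Φ = 0.0389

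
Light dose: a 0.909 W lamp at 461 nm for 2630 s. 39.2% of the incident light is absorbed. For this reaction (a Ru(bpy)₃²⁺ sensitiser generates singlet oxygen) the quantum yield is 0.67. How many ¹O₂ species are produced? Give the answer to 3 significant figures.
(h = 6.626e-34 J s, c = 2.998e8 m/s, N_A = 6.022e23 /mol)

1.46e21 species

Photon energy at 461 nm: hc/λ = (6.626e-34)(2.998e8)/(461e-9) = 4.309e-19 J.
Energy delivered: (0.909 W)(2630 s) = 2391 J.
Photons incident: 2391 / 4.309e-19 = 5.549e21, i.e. 5.549e21/6.022e23 = 0.009215 mol.
Photons absorbed: 0.392 × 0.009215 = 0.003612 mol.
Product: Φ × n_abs = 0.67 × 0.003612 = 0.002420 mol.
As a count: 0.002420 × 6.022e23 = 1.46e21.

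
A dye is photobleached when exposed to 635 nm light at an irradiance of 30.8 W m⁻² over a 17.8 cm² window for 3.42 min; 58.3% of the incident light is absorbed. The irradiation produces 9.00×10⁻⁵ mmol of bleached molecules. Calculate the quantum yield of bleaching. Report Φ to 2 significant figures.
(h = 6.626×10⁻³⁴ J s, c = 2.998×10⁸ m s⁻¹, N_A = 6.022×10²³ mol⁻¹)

Product: 9.00×10⁻⁵ mmol = 9.00×10⁻⁸ mol.
Photon energy at 635 nm: hc/λ = (6.626×10⁻³⁴)(2.998×10⁸)/(635×10⁻⁹) = 3.128×10⁻¹⁹ J.
Energy delivered: (30.8 W m⁻²)(17.8×10⁻⁴ m²)(205.2 s) = 11.25 J.
Photons incident: 11.25 / 3.128×10⁻¹⁹ = 3.597×10¹⁹, i.e. 3.597×10¹⁹/6.022×10²³ = 5.973×10⁻⁵ mol.
Photons absorbed: 0.583 × 5.973×10⁻⁵ = 3.482×10⁻⁵ mol.
Φ = 9.00×10⁻⁸ mol / 3.482×10⁻⁵ mol photons = 0.0026.

Φ = 0.0026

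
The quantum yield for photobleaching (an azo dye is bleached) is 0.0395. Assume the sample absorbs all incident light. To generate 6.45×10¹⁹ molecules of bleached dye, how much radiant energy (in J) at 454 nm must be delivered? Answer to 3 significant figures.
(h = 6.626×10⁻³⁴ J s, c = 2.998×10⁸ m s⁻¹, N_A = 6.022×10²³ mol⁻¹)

714 J

Product: 6.45×10¹⁹ / 6.022×10²³ = 1.071×10⁻⁴ mol.
Photons that must be absorbed: 1.071×10⁻⁴ / 0.0395 = 0.002711 mol.
Photon energy: hc/λ = 4.375×10⁻¹⁹ J; per mole, 2.635×10⁵ J mol⁻¹.
Energy required: 0.002711 × 2.635×10⁵ = 714 J.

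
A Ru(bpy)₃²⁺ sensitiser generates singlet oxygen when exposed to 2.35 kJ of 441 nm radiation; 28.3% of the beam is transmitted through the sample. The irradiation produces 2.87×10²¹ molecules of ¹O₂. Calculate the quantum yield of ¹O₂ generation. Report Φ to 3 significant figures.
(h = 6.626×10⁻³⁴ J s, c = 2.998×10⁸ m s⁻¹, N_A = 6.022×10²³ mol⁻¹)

Product: 2.87×10²¹ / 6.022×10²³ = 0.004766 mol.
Photon energy at 441 nm: hc/λ = (6.626×10⁻³⁴)(2.998×10⁸)/(441×10⁻⁹) = 4.504×10⁻¹⁹ J.
Incident energy: 2.35 kJ = 2350 J.
Photons incident: 2350 / 4.504×10⁻¹⁹ = 5.218×10²¹, i.e. 5.218×10²¹/6.022×10²³ = 0.008665 mol.
Fraction absorbed: 1 − 28.3/100 = 0.7170.
Photons absorbed: 0.7170 × 0.008665 = 0.006213 mol.
Φ = 0.004766 mol / 0.006213 mol photons = 0.767.

Φ = 0.767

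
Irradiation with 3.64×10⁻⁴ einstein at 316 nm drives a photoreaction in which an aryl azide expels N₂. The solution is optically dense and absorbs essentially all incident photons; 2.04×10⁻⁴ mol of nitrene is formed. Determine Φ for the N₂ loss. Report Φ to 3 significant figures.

Φ = 2.04×10⁻⁴ mol / 3.64×10⁻⁴ mol photons = 0.560.

Φ = 0.560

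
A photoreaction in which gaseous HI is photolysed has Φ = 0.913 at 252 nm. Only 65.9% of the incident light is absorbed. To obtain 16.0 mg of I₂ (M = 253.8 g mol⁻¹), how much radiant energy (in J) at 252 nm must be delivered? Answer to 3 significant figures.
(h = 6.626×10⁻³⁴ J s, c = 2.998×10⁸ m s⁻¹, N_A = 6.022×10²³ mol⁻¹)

Product: 16.0 mg / 253.8 g mol⁻¹ = 6.304×10⁻⁵ mol.
Photons that must be absorbed: 6.304×10⁻⁵ / 0.913 = 6.905×10⁻⁵ mol.
Incident photons needed: 6.905×10⁻⁵ / 0.659 = 1.048×10⁻⁴ mol.
Photon energy: hc/λ = 7.883×10⁻¹⁹ J; per mole, 4.747×10⁵ J mol⁻¹.
Energy required: 1.048×10⁻⁴ × 4.747×10⁵ = 49.7 J.

49.7 J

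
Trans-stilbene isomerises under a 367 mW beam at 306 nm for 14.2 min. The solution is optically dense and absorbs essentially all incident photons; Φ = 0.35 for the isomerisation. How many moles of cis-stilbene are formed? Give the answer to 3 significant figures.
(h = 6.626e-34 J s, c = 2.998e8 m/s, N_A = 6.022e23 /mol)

Photon energy at 306 nm: hc/λ = (6.626e-34)(2.998e8)/(306e-9) = 6.492e-19 J.
Energy delivered: (367 mW)(852 s) = 312.7 J.
Photons incident: 312.7 / 6.492e-19 = 4.817e20, i.e. 4.817e20/6.022e23 = 7.999e-4 mol.
Product: Φ × n_abs = 0.35 × 7.999e-4 = 2.800e-4 mol.

2.80e-4 mol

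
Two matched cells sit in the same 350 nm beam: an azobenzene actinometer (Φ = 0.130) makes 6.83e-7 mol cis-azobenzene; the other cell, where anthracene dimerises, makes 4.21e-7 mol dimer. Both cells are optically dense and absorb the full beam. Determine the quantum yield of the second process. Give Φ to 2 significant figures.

Photons absorbed by the actinometer: 6.83e-7 / 0.130 = 5.254e-6 mol.
Φ(unknown) = 4.21e-7 / 5.254e-6 = 0.080.

Φ = 0.080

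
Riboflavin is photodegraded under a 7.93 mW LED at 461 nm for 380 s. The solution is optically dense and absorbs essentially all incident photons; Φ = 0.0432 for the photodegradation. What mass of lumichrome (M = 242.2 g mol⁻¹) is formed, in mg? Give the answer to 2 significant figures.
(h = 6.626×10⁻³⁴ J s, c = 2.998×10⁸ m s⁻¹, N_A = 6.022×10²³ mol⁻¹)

Photon energy at 461 nm: hc/λ = (6.626×10⁻³⁴)(2.998×10⁸)/(461×10⁻⁹) = 4.309×10⁻¹⁹ J.
Energy delivered: (7.93 mW)(380 s) = 3.013 J.
Photons incident: 3.013 / 4.309×10⁻¹⁹ = 6.992×10¹⁸, i.e. 6.992×10¹⁸/6.022×10²³ = 1.161×10⁻⁵ mol.
Product: Φ × n_abs = 0.0432 × 1.161×10⁻⁵ = 5.016×10⁻⁷ mol.
Mass: 5.016×10⁻⁷ × 242.2 = 1.215×10⁻⁴ g = 0.12 mg.

0.12 mg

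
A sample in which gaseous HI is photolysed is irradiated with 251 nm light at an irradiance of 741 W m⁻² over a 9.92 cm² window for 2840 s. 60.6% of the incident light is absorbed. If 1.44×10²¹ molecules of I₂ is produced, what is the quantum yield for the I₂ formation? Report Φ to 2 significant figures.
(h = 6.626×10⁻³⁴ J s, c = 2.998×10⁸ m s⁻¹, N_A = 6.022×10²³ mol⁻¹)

Product: 1.44×10²¹ / 6.022×10²³ = 0.002391 mol.
Photon energy at 251 nm: hc/λ = (6.626×10⁻³⁴)(2.998×10⁸)/(251×10⁻⁹) = 7.914×10⁻¹⁹ J.
Energy delivered: (741 W m⁻²)(9.92×10⁻⁴ m²)(2840 s) = 2088 J.
Photons incident: 2088 / 7.914×10⁻¹⁹ = 2.638×10²¹, i.e. 2.638×10²¹/6.022×10²³ = 0.004381 mol.
Photons absorbed: 0.606 × 0.004381 = 0.002655 mol.
Φ = 0.002391 mol / 0.002655 mol photons = 0.90.

Φ = 0.90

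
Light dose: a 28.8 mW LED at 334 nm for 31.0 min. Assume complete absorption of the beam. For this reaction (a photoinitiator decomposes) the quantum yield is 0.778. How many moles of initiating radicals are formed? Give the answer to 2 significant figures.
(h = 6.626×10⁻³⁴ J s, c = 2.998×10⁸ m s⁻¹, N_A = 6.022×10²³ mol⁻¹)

Photon energy at 334 nm: hc/λ = (6.626×10⁻³⁴)(2.998×10⁸)/(334×10⁻⁹) = 5.948×10⁻¹⁹ J.
Energy delivered: (28.8 mW)(1860 s) = 53.57 J.
Photons incident: 53.57 / 5.948×10⁻¹⁹ = 9.006×10¹⁹, i.e. 9.006×10¹⁹/6.022×10²³ = 1.496×10⁻⁴ mol.
Product: Φ × n_abs = 0.778 × 1.496×10⁻⁴ = 1.164×10⁻⁴ mol.

1.2×10⁻⁴ mol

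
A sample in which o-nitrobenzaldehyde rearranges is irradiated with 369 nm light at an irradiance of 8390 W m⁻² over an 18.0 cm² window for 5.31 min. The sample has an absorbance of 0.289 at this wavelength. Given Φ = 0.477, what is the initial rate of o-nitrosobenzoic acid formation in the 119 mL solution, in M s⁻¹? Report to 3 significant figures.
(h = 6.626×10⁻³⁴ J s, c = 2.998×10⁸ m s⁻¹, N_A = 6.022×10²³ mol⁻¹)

Photon energy at 369 nm: hc/λ = (6.626×10⁻³⁴)(2.998×10⁸)/(369×10⁻⁹) = 5.383×10⁻¹⁹ J.
Energy delivered: (8390 W m⁻²)(18.0×10⁻⁴ m²)(318.6 s) = 4811 J.
Photons incident: 4811 / 5.383×10⁻¹⁹ = 8.937×10²¹, i.e. 8.937×10²¹/6.022×10²³ = 0.01484 mol.
Fraction absorbed: 1 − 10^(−0.289) = 0.4860.
Photons absorbed: 0.4860 × 0.01484 = 0.007212 mol.
Product formed: 0.477 × 0.007212 = 0.003440 mol.
Rate: 0.003440 mol / (318.6 s × 0.119 L) = 9.07×10⁻⁵ M s⁻¹.

9.07×10⁻⁵ M s⁻¹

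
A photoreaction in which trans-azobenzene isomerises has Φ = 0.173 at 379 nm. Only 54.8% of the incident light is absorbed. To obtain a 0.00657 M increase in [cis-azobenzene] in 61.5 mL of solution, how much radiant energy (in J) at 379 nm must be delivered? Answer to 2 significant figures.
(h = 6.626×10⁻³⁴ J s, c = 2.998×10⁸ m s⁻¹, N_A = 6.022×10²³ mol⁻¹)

1300 J

Product: (0.00657 M)(0.0615 L) = 4.041×10⁻⁴ mol.
Photons that must be absorbed: 4.041×10⁻⁴ / 0.173 = 0.002336 mol.
Incident photons needed: 0.002336 / 0.548 = 0.004263 mol.
Photon energy: hc/λ = 5.241×10⁻¹⁹ J; per mole, 3.156×10⁵ J mol⁻¹.
Energy required: 0.004263 × 3.156×10⁵ = 1300 J.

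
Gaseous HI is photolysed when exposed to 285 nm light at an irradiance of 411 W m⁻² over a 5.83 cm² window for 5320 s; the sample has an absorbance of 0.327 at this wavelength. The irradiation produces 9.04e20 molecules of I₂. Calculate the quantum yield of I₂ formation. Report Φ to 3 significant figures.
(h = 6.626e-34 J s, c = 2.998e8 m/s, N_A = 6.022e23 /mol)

Φ = 0.934

Product: 9.04e20 / 6.022e23 = 0.001501 mol.
Photon energy at 285 nm: hc/λ = (6.626e-34)(2.998e8)/(285e-9) = 6.970e-19 J.
Energy delivered: (411 W m⁻²)(5.83e-4 m²)(5320 s) = 1275 J.
Photons incident: 1275 / 6.970e-19 = 1.829e21, i.e. 1.829e21/6.022e23 = 0.003037 mol.
Fraction absorbed: 1 − 10^(−0.327) = 0.5290.
Photons absorbed: 0.5290 × 0.003037 = 0.001607 mol.
Φ = 0.001501 mol / 0.001607 mol photons = 0.934.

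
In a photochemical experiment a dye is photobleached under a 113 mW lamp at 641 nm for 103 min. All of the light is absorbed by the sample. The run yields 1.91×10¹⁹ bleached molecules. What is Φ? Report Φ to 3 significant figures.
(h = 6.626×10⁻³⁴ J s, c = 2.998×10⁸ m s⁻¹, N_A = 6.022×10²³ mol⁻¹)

Φ = 0.00848

Product: 1.91×10¹⁹ / 6.022×10²³ = 3.172×10⁻⁵ mol.
Photon energy at 641 nm: hc/λ = (6.626×10⁻³⁴)(2.998×10⁸)/(641×10⁻⁹) = 3.099×10⁻¹⁹ J.
Energy delivered: (113 mW)(6180 s) = 698.3 J.
Photons incident: 698.3 / 3.099×10⁻¹⁹ = 2.253×10²¹, i.e. 2.253×10²¹/6.022×10²³ = 0.003741 mol.
Φ = 3.172×10⁻⁵ mol / 0.003741 mol photons = 0.00848.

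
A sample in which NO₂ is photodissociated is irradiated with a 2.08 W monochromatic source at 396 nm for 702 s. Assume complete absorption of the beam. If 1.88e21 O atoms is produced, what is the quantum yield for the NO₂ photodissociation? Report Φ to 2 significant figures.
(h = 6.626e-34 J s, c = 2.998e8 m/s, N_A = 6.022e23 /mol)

Φ = 0.65

Product: 1.88e21 / 6.022e23 = 0.003122 mol.
Photon energy at 396 nm: hc/λ = (6.626e-34)(2.998e8)/(396e-9) = 5.016e-19 J.
Energy delivered: (2.08 W)(702 s) = 1460 J.
Photons incident: 1460 / 5.016e-19 = 2.911e21, i.e. 2.911e21/6.022e23 = 0.004834 mol.
Φ = 0.003122 mol / 0.004834 mol photons = 0.65.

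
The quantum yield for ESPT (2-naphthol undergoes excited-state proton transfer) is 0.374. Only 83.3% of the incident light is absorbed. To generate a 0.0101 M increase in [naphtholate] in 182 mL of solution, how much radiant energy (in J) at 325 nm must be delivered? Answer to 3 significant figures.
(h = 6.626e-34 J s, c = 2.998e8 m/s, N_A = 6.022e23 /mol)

2170 J

Product: (0.0101 M)(0.182 L) = 0.001838 mol.
Photons that must be absorbed: 0.001838 / 0.374 = 0.004914 mol.
Incident photons needed: 0.004914 / 0.833 = 0.005899 mol.
Photon energy: hc/λ = 6.112e-19 J; per mole, 3.681e5 J mol⁻¹.
Energy required: 0.005899 × 3.681e5 = 2170 J.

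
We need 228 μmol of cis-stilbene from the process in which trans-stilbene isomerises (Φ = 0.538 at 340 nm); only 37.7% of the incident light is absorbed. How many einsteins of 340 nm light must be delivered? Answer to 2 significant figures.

Product: 228 μmol = 2.28×10⁻⁴ mol.
Photons that must be absorbed: 2.28×10⁻⁴ / 0.538 = 4.238×10⁻⁴ mol.
Incident photons needed: 4.238×10⁻⁴ / 0.377 = 0.001124 mol.

0.0011 einstein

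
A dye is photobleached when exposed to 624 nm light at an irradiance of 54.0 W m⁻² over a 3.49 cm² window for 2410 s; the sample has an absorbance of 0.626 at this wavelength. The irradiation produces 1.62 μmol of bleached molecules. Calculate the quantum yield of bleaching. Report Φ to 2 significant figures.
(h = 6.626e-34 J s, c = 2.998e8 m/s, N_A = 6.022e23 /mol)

Φ = 0.0090

Product: 1.62 μmol = 1.62e-6 mol.
Photon energy at 624 nm: hc/λ = (6.626e-34)(2.998e8)/(624e-9) = 3.183e-19 J.
Energy delivered: (54.0 W m⁻²)(3.49e-4 m²)(2410 s) = 45.42 J.
Photons incident: 45.42 / 3.183e-19 = 1.427e20, i.e. 1.427e20/6.022e23 = 2.370e-4 mol.
Fraction absorbed: 1 − 10^(−0.626) = 0.7634.
Photons absorbed: 0.7634 × 2.370e-4 = 1.809e-4 mol.
Φ = 1.62e-6 mol / 1.809e-4 mol photons = 0.0090.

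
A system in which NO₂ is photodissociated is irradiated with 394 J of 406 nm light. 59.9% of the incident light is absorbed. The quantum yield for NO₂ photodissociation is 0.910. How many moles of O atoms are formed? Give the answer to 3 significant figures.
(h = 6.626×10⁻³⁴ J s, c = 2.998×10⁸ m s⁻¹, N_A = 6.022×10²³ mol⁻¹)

7.29×10⁻⁴ mol

Photon energy at 406 nm: hc/λ = (6.626×10⁻³⁴)(2.998×10⁸)/(406×10⁻⁹) = 4.893×10⁻¹⁹ J.
Photons incident: 394 / 4.893×10⁻¹⁹ = 8.052×10²⁰, i.e. 8.052×10²⁰/6.022×10²³ = 0.001337 mol.
Photons absorbed: 0.599 × 0.001337 = 8.009×10⁻⁴ mol.
Product: Φ × n_abs = 0.910 × 8.009×10⁻⁴ = 7.288×10⁻⁴ mol.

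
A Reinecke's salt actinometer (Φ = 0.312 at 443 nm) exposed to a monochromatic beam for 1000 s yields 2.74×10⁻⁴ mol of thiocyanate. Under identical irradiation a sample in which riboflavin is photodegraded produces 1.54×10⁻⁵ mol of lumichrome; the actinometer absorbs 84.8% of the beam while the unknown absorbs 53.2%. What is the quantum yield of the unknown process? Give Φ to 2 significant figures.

Φ = 0.028

Photons absorbed by the actinometer: 2.74×10⁻⁴ / 0.312 = 8.782×10⁻⁴ mol.
Incident flux: 8.782×10⁻⁴ / 0.848 = 0.001036 einstein.
Absorbed by unknown: 0.532 × 0.001036 = 5.512×10⁻⁴ mol.
Φ(unknown) = 1.54×10⁻⁵ / 5.512×10⁻⁴ = 0.028.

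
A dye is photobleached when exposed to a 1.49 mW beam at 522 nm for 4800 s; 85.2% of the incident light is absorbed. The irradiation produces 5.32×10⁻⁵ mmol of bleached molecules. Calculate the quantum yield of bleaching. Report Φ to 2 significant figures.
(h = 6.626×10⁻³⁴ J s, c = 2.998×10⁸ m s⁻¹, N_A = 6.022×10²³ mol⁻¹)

Φ = 0.0020

Product: 5.32×10⁻⁵ mmol = 5.32×10⁻⁸ mol.
Photon energy at 522 nm: hc/λ = (6.626×10⁻³⁴)(2.998×10⁸)/(522×10⁻⁹) = 3.806×10⁻¹⁹ J.
Energy delivered: (1.49 mW)(4800 s) = 7.152 J.
Photons incident: 7.152 / 3.806×10⁻¹⁹ = 1.879×10¹⁹, i.e. 1.879×10¹⁹/6.022×10²³ = 3.120×10⁻⁵ mol.
Photons absorbed: 0.852 × 3.120×10⁻⁵ = 2.658×10⁻⁵ mol.
Φ = 5.32×10⁻⁸ mol / 2.658×10⁻⁵ mol photons = 0.0020.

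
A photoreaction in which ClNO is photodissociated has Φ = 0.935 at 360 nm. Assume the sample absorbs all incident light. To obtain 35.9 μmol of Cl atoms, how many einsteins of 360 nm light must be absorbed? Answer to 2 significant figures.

Product: 35.9 μmol = 3.59e-5 mol.
Photons that must be absorbed: 3.59e-5 / 0.935 = 3.840e-5 mol.

3.8e-5 einstein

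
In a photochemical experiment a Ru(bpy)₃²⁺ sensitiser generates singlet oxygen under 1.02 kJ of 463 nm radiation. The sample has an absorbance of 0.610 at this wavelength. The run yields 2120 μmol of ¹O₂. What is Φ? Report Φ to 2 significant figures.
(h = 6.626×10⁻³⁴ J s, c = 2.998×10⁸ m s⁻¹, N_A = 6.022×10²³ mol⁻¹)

Product: 2120 μmol = 0.00212 mol.
Photon energy at 463 nm: hc/λ = (6.626×10⁻³⁴)(2.998×10⁸)/(463×10⁻⁹) = 4.290×10⁻¹⁹ J.
Incident energy: 1.02 kJ = 1020 J.
Photons incident: 1020 / 4.290×10⁻¹⁹ = 2.378×10²¹, i.e. 2.378×10²¹/6.022×10²³ = 0.003949 mol.
Fraction absorbed: 1 − 10^(−0.610) = 0.7545.
Photons absorbed: 0.7545 × 0.003949 = 0.002980 mol.
Φ = 0.00212 mol / 0.002980 mol photons = 0.71.

Φ = 0.71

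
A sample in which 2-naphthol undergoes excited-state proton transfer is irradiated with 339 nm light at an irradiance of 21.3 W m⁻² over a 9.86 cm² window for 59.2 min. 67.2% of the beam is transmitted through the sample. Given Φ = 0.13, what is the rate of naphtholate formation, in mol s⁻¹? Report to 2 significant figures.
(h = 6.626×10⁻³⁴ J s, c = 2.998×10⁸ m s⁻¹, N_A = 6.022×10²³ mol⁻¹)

Photon energy at 339 nm: hc/λ = (6.626×10⁻³⁴)(2.998×10⁸)/(339×10⁻⁹) = 5.860×10⁻¹⁹ J.
Energy delivered: (21.3 W m⁻²)(9.86×10⁻⁴ m²)(3552 s) = 74.60 J.
Photons incident: 74.60 / 5.860×10⁻¹⁹ = 1.273×10²⁰, i.e. 1.273×10²⁰/6.022×10²³ = 2.114×10⁻⁴ mol.
Fraction absorbed: 1 − 67.2/100 = 0.3280.
Photons absorbed: 0.3280 × 2.114×10⁻⁴ = 6.934×10⁻⁵ mol.
Product formed: 0.13 × 6.934×10⁻⁵ = 9.014×10⁻⁶ mol.
Rate: 9.014×10⁻⁶ / 3552 s = 2.5×10⁻⁹ mol s⁻¹.

2.5×10⁻⁹ mol s⁻¹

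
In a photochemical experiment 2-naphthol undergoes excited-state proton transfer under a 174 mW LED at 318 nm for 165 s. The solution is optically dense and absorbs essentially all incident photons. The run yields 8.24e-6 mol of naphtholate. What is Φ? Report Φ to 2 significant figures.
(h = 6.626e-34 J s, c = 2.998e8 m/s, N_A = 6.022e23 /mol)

Φ = 0.11

Photon energy at 318 nm: hc/λ = (6.626e-34)(2.998e8)/(318e-9) = 6.247e-19 J.
Energy delivered: (174 mW)(165 s) = 28.71 J.
Photons incident: 28.71 / 6.247e-19 = 4.596e19, i.e. 4.596e19/6.022e23 = 7.632e-5 mol.
Φ = 8.24e-6 mol / 7.632e-5 mol photons = 0.11.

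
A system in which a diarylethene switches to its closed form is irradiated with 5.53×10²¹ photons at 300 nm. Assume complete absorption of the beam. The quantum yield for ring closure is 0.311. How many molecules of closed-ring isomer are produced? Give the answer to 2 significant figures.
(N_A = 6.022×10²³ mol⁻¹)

Moles of photons: 5.53×10²¹ / 6.022×10²³ = 0.009183 mol.
Product: Φ × n_abs = 0.311 × 0.009183 = 0.002856 mol.
As a count: 0.002856 × 6.022×10²³ = 1.7×10²¹.

1.7×10²¹ molecules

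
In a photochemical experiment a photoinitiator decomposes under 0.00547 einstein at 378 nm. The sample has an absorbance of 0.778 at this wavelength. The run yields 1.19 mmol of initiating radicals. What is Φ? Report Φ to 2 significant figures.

Φ = 0.26

Product: 1.19 mmol = 0.00119 mol.
Fraction absorbed: 1 − 10^(−0.778) = 0.8333.
Photons absorbed: 0.8333 × 0.00547 = 0.004558 mol.
Φ = 0.00119 mol / 0.004558 mol photons = 0.26.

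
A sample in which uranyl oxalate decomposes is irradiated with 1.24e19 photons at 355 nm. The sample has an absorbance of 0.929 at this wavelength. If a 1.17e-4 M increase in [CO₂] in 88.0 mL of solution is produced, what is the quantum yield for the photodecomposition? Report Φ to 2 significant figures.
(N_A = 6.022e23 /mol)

Φ = 0.57

Product: (1.17e-4 M)(0.088 L) = 1.030e-5 mol.
Moles of photons: 1.24e19 / 6.022e23 = 2.059e-5 mol.
Fraction absorbed: 1 − 10^(−0.929) = 0.8822.
Photons absorbed: 0.8822 × 2.059e-5 = 1.816e-5 mol.
Φ = 1.030e-5 mol / 1.816e-5 mol photons = 0.57.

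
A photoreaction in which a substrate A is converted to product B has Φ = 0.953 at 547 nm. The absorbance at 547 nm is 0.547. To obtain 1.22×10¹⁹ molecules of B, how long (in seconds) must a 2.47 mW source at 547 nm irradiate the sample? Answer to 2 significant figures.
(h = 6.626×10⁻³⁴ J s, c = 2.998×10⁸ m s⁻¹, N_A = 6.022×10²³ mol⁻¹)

Product: 1.22×10¹⁹ / 6.022×10²³ = 2.026×10⁻⁵ mol.
Photons that must be absorbed: 2.026×10⁻⁵ / 0.953 = 2.126×10⁻⁵ mol.
Fraction absorbed: 1 − 10^(−0.547) = 0.7162.
Incident photons needed: 2.126×10⁻⁵ / 0.7162 = 2.968×10⁻⁵ mol.
Photon energy: hc/λ = 3.632×10⁻¹⁹ J; per mole, 2.187×10⁵ J mol⁻¹.
Energy required: 2.968×10⁻⁵ × 2.187×10⁵ = 6.491 J.
Time: 6.491 J / 0.00247 W = 2600 s.

t ≈ 2600 s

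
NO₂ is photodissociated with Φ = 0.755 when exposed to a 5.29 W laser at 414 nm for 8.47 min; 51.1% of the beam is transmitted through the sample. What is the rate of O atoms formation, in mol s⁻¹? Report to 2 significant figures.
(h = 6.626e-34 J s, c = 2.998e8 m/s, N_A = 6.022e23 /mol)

Photon energy at 414 nm: hc/λ = (6.626e-34)(2.998e8)/(414e-9) = 4.798e-19 J.
Energy delivered: (5.29 W)(508.2 s) = 2688 J.
Photons incident: 2688 / 4.798e-19 = 5.602e21, i.e. 5.602e21/6.022e23 = 0.009303 mol.
Fraction absorbed: 1 − 51.1/100 = 0.4890.
Photons absorbed: 0.4890 × 0.009303 = 0.004549 mol.
Product formed: 0.755 × 0.004549 = 0.003434 mol.
Rate: 0.003434 / 508.2 s = 6.8e-6 mol s⁻¹.

6.8e-6 mol s⁻¹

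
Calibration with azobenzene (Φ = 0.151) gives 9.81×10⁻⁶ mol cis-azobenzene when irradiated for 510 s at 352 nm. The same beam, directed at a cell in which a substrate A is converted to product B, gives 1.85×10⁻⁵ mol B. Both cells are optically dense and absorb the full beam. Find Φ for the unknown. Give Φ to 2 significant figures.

Photons absorbed by the actinometer: 9.81×10⁻⁶ / 0.151 = 6.497×10⁻⁵ mol.
Φ(unknown) = 1.85×10⁻⁵ / 6.497×10⁻⁵ = 0.28.

Φ = 0.28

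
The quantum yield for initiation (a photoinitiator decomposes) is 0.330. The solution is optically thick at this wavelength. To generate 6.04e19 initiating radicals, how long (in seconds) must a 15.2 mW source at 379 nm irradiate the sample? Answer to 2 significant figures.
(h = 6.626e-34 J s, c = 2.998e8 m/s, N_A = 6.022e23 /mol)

Product: 6.04e19 / 6.022e23 = 1.003e-4 mol.
Photons that must be absorbed: 1.003e-4 / 0.330 = 3.039e-4 mol.
Photon energy: hc/λ = 5.241e-19 J; per mole, 3.156e5 J mol⁻¹.
Energy required: 3.039e-4 × 3.156e5 = 95.91 J.
Time: 95.91 J / 0.0152 W = 6300 s.

t ≈ 6300 s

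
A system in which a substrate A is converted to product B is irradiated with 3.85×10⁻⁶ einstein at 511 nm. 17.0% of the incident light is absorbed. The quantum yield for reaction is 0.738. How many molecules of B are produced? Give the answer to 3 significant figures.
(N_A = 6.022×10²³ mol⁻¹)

Photons absorbed: 0.170 × 3.85×10⁻⁶ = 6.545×10⁻⁷ mol.
Product: Φ × n_abs = 0.738 × 6.545×10⁻⁷ = 4.830×10⁻⁷ mol.
As a count: 4.830×10⁻⁷ × 6.022×10²³ = 2.91×10¹⁷.

2.91×10¹⁷ molecules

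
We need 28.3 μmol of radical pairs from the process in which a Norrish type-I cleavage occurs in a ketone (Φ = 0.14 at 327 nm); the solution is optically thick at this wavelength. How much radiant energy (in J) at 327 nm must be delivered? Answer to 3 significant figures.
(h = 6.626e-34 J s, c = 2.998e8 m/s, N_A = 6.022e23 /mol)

Product: 28.3 μmol = 2.83e-5 mol.
Photons that must be absorbed: 2.83e-5 / 0.14 = 2.021e-4 mol.
Photon energy: hc/λ = 6.075e-19 J; per mole, 3.658e5 J mol⁻¹.
Energy required: 2.021e-4 × 3.658e5 = 73.9 J.

73.9 J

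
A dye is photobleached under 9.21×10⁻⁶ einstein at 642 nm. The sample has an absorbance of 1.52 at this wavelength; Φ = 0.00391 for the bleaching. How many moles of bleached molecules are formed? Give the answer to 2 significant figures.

Fraction absorbed: 1 − 10^(−1.52) = 0.9698.
Photons absorbed: 0.9698 × 9.21×10⁻⁶ = 8.932×10⁻⁶ mol.
Product: Φ × n_abs = 0.00391 × 8.932×10⁻⁶ = 3.492×10⁻⁸ mol.

3.5×10⁻⁸ mol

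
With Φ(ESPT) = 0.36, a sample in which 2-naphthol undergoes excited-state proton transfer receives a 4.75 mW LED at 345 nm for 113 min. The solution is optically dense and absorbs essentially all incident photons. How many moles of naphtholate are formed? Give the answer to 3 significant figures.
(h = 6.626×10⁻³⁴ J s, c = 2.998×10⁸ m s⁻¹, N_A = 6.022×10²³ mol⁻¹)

Photon energy at 345 nm: hc/λ = (6.626×10⁻³⁴)(2.998×10⁸)/(345×10⁻⁹) = 5.758×10⁻¹⁹ J.
Energy delivered: (4.75 mW)(6780 s) = 32.21 J.
Photons incident: 32.21 / 5.758×10⁻¹⁹ = 5.594×10¹⁹, i.e. 5.594×10¹⁹/6.022×10²³ = 9.289×10⁻⁵ mol.
Product: Φ × n_abs = 0.36 × 9.289×10⁻⁵ = 3.344×10⁻⁵ mol.

3.34×10⁻⁵ mol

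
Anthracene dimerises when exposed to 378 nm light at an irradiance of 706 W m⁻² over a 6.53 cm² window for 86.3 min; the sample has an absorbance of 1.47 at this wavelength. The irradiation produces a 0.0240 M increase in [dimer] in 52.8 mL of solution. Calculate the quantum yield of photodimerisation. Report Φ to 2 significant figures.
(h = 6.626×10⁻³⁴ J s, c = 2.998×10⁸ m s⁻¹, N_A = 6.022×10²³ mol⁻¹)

Product: (0.0240 M)(0.0528 L) = 0.001267 mol.
Photon energy at 378 nm: hc/λ = (6.626×10⁻³⁴)(2.998×10⁸)/(378×10⁻⁹) = 5.255×10⁻¹⁹ J.
Energy delivered: (706 W m⁻²)(6.53×10⁻⁴ m²)(5178 s) = 2387 J.
Photons incident: 2387 / 5.255×10⁻¹⁹ = 4.542×10²¹, i.e. 4.542×10²¹/6.022×10²³ = 0.007542 mol.
Fraction absorbed: 1 − 10^(−1.47) = 0.9661.
Photons absorbed: 0.9661 × 0.007542 = 0.007286 mol.
Φ = 0.001267 mol / 0.007286 mol photons = 0.17.

Φ = 0.17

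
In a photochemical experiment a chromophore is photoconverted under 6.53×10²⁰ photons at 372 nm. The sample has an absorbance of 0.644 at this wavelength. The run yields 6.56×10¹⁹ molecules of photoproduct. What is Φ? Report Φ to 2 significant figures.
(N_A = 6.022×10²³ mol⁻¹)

Φ = 0.13

Product: 6.56×10¹⁹ / 6.022×10²³ = 1.089×10⁻⁴ mol.
Moles of photons: 6.53×10²⁰ / 6.022×10²³ = 0.001084 mol.
Fraction absorbed: 1 − 10^(−0.644) = 0.7730.
Photons absorbed: 0.7730 × 0.001084 = 8.379×10⁻⁴ mol.
Φ = 1.089×10⁻⁴ mol / 8.379×10⁻⁴ mol photons = 0.13.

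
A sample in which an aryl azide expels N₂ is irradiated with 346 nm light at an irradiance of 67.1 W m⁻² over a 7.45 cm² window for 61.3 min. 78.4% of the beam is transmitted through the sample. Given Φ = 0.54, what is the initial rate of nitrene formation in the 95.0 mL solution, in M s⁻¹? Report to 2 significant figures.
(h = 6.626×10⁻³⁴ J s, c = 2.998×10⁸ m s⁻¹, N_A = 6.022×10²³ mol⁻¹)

Photon energy at 346 nm: hc/λ = (6.626×10⁻³⁴)(2.998×10⁸)/(346×10⁻⁹) = 5.741×10⁻¹⁹ J.
Energy delivered: (67.1 W m⁻²)(7.45×10⁻⁴ m²)(3678 s) = 183.9 J.
Photons incident: 183.9 / 5.741×10⁻¹⁹ = 3.203×10²⁰, i.e. 3.203×10²⁰/6.022×10²³ = 5.319×10⁻⁴ mol.
Fraction absorbed: 1 − 78.4/100 = 0.2160.
Photons absorbed: 0.2160 × 5.319×10⁻⁴ = 1.149×10⁻⁴ mol.
Product formed: 0.54 × 1.149×10⁻⁴ = 6.205×10⁻⁵ mol.
Rate: 6.205×10⁻⁵ mol / (3678 s × 0.095 L) = 1.8×10⁻⁷ M s⁻¹.

1.8×10⁻⁷ M s⁻¹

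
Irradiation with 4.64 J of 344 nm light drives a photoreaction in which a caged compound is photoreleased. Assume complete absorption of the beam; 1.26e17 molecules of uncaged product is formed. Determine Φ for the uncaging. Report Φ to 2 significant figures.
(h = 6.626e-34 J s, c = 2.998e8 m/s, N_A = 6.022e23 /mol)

Product: 1.26e17 / 6.022e23 = 2.092e-7 mol.
Photon energy at 344 nm: hc/λ = (6.626e-34)(2.998e8)/(344e-9) = 5.775e-19 J.
Photons incident: 4.64 / 5.775e-19 = 8.035e18, i.e. 8.035e18/6.022e23 = 1.334e-5 mol.
Φ = 2.092e-7 mol / 1.334e-5 mol photons = 0.016.

Φ = 0.016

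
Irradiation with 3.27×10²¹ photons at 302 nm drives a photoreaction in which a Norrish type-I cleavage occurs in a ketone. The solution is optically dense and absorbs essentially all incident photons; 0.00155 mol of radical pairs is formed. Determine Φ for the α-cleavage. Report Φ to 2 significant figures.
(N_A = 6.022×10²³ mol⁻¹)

Moles of photons: 3.27×10²¹ / 6.022×10²³ = 0.005430 mol.
Φ = 0.00155 mol / 0.005430 mol photons = 0.29.

Φ = 0.29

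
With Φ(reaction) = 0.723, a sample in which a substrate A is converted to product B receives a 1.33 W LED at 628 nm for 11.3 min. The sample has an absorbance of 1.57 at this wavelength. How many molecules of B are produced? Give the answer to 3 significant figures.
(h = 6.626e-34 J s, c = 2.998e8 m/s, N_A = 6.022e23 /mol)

2.01e21 molecules

Photon energy at 628 nm: hc/λ = (6.626e-34)(2.998e8)/(628e-9) = 3.163e-19 J.
Energy delivered: (1.33 W)(678 s) = 901.7 J.
Photons incident: 901.7 / 3.163e-19 = 2.851e21, i.e. 2.851e21/6.022e23 = 0.004734 mol.
Fraction absorbed: 1 − 10^(−1.57) = 0.9731.
Photons absorbed: 0.9731 × 0.004734 = 0.004607 mol.
Product: Φ × n_abs = 0.723 × 0.004607 = 0.003331 mol.
As a count: 0.003331 × 6.022e23 = 2.01e21.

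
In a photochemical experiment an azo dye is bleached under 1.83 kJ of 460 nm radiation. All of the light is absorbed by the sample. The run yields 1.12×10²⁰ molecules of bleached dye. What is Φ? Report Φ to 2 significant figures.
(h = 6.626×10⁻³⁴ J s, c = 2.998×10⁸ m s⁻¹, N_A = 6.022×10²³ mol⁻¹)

Product: 1.12×10²⁰ / 6.022×10²³ = 1.860×10⁻⁴ mol.
Photon energy at 460 nm: hc/λ = (6.626×10⁻³⁴)(2.998×10⁸)/(460×10⁻⁹) = 4.318×10⁻¹⁹ J.
Incident energy: 1.83 kJ = 1830 J.
Photons incident: 1830 / 4.318×10⁻¹⁹ = 4.238×10²¹, i.e. 4.238×10²¹/6.022×10²³ = 0.007038 mol.
Φ = 1.860×10⁻⁴ mol / 0.007038 mol photons = 0.026.

Φ = 0.026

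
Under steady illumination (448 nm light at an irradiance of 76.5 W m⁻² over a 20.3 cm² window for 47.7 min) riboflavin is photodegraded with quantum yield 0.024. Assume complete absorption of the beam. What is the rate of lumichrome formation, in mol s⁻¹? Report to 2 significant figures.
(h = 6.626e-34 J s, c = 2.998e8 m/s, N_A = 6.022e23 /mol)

Photon energy at 448 nm: hc/λ = (6.626e-34)(2.998e8)/(448e-9) = 4.434e-19 J.
Energy delivered: (76.5 W m⁻²)(20.3e-4 m²)(2862 s) = 444.5 J.
Photons incident: 444.5 / 4.434e-19 = 1.002e21, i.e. 1.002e21/6.022e23 = 0.001664 mol.
Product formed: 0.024 × 0.001664 = 3.994e-5 mol.
Rate: 3.994e-5 / 2862 s = 1.4e-8 mol s⁻¹.

1.4e-8 mol s⁻¹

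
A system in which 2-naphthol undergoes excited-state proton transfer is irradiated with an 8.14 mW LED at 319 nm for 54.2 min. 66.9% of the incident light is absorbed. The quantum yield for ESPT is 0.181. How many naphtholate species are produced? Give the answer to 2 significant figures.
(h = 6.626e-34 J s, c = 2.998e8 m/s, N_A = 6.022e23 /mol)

Photon energy at 319 nm: hc/λ = (6.626e-34)(2.998e8)/(319e-9) = 6.227e-19 J.
Energy delivered: (8.14 mW)(3252 s) = 26.47 J.
Photons incident: 26.47 / 6.227e-19 = 4.251e19, i.e. 4.251e19/6.022e23 = 7.059e-5 mol.
Photons absorbed: 0.669 × 7.059e-5 = 4.722e-5 mol.
Product: Φ × n_abs = 0.181 × 4.722e-5 = 8.547e-6 mol.
As a count: 8.547e-6 × 6.022e23 = 5.1e18.

5.1e18 species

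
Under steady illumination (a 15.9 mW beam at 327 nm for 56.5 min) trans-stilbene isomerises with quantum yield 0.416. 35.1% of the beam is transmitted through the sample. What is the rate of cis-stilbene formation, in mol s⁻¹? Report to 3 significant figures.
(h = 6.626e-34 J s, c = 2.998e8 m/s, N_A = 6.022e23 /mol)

1.17e-8 mol s⁻¹

Photon energy at 327 nm: hc/λ = (6.626e-34)(2.998e8)/(327e-9) = 6.075e-19 J.
Energy delivered: (15.9 mW)(3390 s) = 53.90 J.
Photons incident: 53.90 / 6.075e-19 = 8.872e19, i.e. 8.872e19/6.022e23 = 1.473e-4 mol.
Fraction absorbed: 1 − 35.1/100 = 0.6490.
Photons absorbed: 0.6490 × 1.473e-4 = 9.560e-5 mol.
Product formed: 0.416 × 9.560e-5 = 3.977e-5 mol.
Rate: 3.977e-5 / 3390 s = 1.17e-8 mol s⁻¹.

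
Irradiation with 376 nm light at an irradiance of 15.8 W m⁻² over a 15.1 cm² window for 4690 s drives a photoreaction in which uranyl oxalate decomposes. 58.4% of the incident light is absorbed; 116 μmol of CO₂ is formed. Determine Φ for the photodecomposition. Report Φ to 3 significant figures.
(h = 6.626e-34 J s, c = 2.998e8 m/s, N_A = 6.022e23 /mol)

Product: 116 μmol = 1.16e-4 mol.
Photon energy at 376 nm: hc/λ = (6.626e-34)(2.998e8)/(376e-9) = 5.283e-19 J.
Energy delivered: (15.8 W m⁻²)(15.1e-4 m²)(4690 s) = 111.9 J.
Photons incident: 111.9 / 5.283e-19 = 2.118e20, i.e. 2.118e20/6.022e23 = 3.517e-4 mol.
Photons absorbed: 0.584 × 3.517e-4 = 2.054e-4 mol.
Φ = 1.16e-4 mol / 2.054e-4 mol photons = 0.565.

Φ = 0.565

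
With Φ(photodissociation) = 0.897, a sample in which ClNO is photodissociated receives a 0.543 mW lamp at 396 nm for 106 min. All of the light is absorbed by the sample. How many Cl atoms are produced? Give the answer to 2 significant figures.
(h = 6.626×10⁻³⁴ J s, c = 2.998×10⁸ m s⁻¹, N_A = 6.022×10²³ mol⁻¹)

Photon energy at 396 nm: hc/λ = (6.626×10⁻³⁴)(2.998×10⁸)/(396×10⁻⁹) = 5.016×10⁻¹⁹ J.
Energy delivered: (0.543 mW)(6360 s) = 3.453 J.
Photons incident: 3.453 / 5.016×10⁻¹⁹ = 6.884×10¹⁸, i.e. 6.884×10¹⁸/6.022×10²³ = 1.143×10⁻⁵ mol.
Product: Φ × n_abs = 0.897 × 1.143×10⁻⁵ = 1.025×10⁻⁵ mol.
As a count: 1.025×10⁻⁵ × 6.022×10²³ = 6.2×10¹⁸.

6.2×10¹⁸ atoms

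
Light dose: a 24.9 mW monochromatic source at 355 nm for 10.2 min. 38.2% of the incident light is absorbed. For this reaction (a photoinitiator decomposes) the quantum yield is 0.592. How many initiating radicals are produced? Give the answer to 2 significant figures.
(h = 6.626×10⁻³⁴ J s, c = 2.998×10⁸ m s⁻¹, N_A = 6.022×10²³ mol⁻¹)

Photon energy at 355 nm: hc/λ = (6.626×10⁻³⁴)(2.998×10⁸)/(355×10⁻⁹) = 5.596×10⁻¹⁹ J.
Energy delivered: (24.9 mW)(612 s) = 15.24 J.
Photons incident: 15.24 / 5.596×10⁻¹⁹ = 2.723×10¹⁹, i.e. 2.723×10¹⁹/6.022×10²³ = 4.522×10⁻⁵ mol.
Photons absorbed: 0.382 × 4.522×10⁻⁵ = 1.727×10⁻⁵ mol.
Product: Φ × n_abs = 0.592 × 1.727×10⁻⁵ = 1.022×10⁻⁵ mol.
As a count: 1.022×10⁻⁵ × 6.022×10²³ = 6.2×10¹⁸.

6.2×10¹⁸ initiating radicals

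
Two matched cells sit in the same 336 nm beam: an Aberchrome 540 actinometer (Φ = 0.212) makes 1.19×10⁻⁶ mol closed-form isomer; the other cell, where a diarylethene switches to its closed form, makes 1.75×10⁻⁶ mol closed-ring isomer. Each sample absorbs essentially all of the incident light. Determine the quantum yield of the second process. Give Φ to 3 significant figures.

Φ = 0.312

Photons absorbed by the actinometer: 1.19×10⁻⁶ / 0.212 = 5.613×10⁻⁶ mol.
Φ(unknown) = 1.75×10⁻⁶ / 5.613×10⁻⁶ = 0.312.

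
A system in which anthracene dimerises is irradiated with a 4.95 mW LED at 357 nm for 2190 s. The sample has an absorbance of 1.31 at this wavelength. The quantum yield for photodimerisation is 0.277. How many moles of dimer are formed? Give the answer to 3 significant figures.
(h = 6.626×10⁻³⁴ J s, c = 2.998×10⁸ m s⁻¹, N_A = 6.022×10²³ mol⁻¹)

8.52×10⁻⁶ mol

Photon energy at 357 nm: hc/λ = (6.626×10⁻³⁴)(2.998×10⁸)/(357×10⁻⁹) = 5.564×10⁻¹⁹ J.
Energy delivered: (4.95 mW)(2190 s) = 10.84 J.
Photons incident: 10.84 / 5.564×10⁻¹⁹ = 1.948×10¹⁹, i.e. 1.948×10¹⁹/6.022×10²³ = 3.235×10⁻⁵ mol.
Fraction absorbed: 1 − 10^(−1.31) = 0.9510.
Photons absorbed: 0.9510 × 3.235×10⁻⁵ = 3.076×10⁻⁵ mol.
Product: Φ × n_abs = 0.277 × 3.076×10⁻⁵ = 8.521×10⁻⁶ mol.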